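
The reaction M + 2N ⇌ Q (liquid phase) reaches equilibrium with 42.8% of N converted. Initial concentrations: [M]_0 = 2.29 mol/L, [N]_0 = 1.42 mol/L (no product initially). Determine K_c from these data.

Let X = conversion of N.
Concentrations: [M] = 2.29 − 0.71X; [N] = 1.42 − 1.42X; [Q] = 0.71X.
At X = 0.428: [M] = 1.99, [N] = 0.812, [Q] = 0.304.
K_c = [Q] / ([M] [N]^2) = 0.232 (mol/L)^-2.

K_c = 0.232 (mol/L)^-2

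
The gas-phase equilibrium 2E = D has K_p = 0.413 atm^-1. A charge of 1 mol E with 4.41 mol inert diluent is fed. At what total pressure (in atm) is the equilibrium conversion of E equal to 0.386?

P = 6.47 atm

Let X = conversion of E (basis 1 mol E); extent of reaction ξ = 0.5X.
Moles: n_E = 1 − X; n_D = 0.5X; n_I = 4.41 (inert).
Summing: n_T = 5.41 − 0.5X.
K_p = p_D / (p_E^2) with p_i = (n_i/n_T)·P.
At X = 0.386: the mole-fraction product g(X) = Π y_i^ν_i = 2.671. Since K_p = g(X)·P^{-1}, P = (g/K_p)^(1/1) = (2.671/0.413)^(1/1) = 6.47 atm.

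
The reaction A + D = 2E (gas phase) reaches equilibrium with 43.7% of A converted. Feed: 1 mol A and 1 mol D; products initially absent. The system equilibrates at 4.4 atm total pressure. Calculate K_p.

K_p = 2.41

Let X = conversion of A (basis 1 mol A); extent of reaction ξ = X.
Species balance: n_A = 1 − X; n_D = 1 − X; n_E = 2X.
n_T stays at 2 (no change in mole number).
At X = 0.437: n_A = 0.563, n_D = 0.563, n_E = 0.874, n_T = 2.
p_i = (n_i/n_T)·P. K_p = p_E^2 / (p_A p_D) = 2.41.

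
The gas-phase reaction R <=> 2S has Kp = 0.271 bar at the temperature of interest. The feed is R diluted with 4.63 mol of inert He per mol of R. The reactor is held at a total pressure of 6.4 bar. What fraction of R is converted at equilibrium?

Let X = conversion of R (basis 1 mol R); extent of reaction ξ = X.
At extent ξ: n_R = 1 − X; n_S = 2X; n_I = 4.63 (inert).
Summing: n_T = 5.63 + X.
With p_i = (n_i/n_T)P, Kp = p_S^2 / (p_R).
Substituting and setting equal to 0.271 bar gives a polynomial in X; the root in (0,1) is X = 0.220.

X = 0.220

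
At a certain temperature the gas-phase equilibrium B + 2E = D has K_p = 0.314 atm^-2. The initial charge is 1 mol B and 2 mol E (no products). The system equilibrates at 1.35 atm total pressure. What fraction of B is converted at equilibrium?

X = 0.181

Let X = conversion of B (basis 1 mol B); extent of reaction ξ = X.
At extent ξ: n_B = 1 − X; n_E = 2 − 2X; n_D = X.
Summing: n_T = 3 − 2X.
Mole fractions y_i = n_i/n_T; K_p = p_D / (p_B p_E^2) with p_i = y_i·P.
Equating to 0.314 atm^-2 and solving on 0 < X < 1: X = 0.181.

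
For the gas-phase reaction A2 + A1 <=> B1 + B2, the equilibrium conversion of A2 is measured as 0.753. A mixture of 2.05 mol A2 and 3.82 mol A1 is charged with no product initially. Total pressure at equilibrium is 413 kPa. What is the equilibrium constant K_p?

Take 2.05 mol A2 as basis and let X be its fractional conversion, so ξ = 2.05X.
Species balance: n_A2 = 2.05 − 2.05X; n_A1 = 3.82 − 2.05X; n_B1 = 2.05X; n_B2 = 2.05X.
Since Δν = 0, n_T = 5.87 throughout.
At X = 0.753: n_A2 = 0.506, n_A1 = 2.28, n_B1 = 1.54, n_B2 = 1.54, n_T = 5.87.
p_i = (n_i/n_T)·P. K_p = p_B1 p_B2 / (p_A2 p_A1) = 2.07.

K_p = 2.07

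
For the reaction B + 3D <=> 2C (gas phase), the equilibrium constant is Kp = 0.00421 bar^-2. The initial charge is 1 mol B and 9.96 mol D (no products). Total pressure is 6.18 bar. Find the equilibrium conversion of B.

X = 0.397

Take 1 mol B as basis and let X be its fractional conversion, so ξ = X.
At extent ξ: n_B = 1 − X; n_D = 9.96 − 3X; n_C = 2X.
Summing: n_T = 11 − 2X.
y_i = n_i/n_T, p_i = y_i·P. Kp = p_C^2 / (p_B p_D^3).
Substituting and setting equal to 0.00421 bar^-2 gives a polynomial in X; the root in (0,1) is X = 0.397.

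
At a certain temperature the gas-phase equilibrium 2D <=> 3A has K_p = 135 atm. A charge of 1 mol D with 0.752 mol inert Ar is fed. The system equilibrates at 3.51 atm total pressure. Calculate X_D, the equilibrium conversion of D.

X = 0.844

Basis: 1 mol D initially; let X = conversion of D. Extent ξ = 0.5X.
Species balance: n_D = 1 − X; n_A = 1.5X; n_I = 0.752 (inert).
Summing: n_T = 1.75 + 0.5X.
y_i = n_i/n_T, p_i = y_i·P. K_p = p_A^3 / (p_D^2).
Equating to 135 atm and solving on 0 < X < 1: X = 0.844.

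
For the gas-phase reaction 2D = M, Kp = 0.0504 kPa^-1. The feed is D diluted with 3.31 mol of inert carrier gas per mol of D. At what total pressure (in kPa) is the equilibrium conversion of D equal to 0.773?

P = 584 kPa

Take 1 mol D as basis and let X be its fractional conversion, so ξ = 0.5X.
Mole table: n_D = 1 − X; n_M = 0.5X; n_I = 3.31 (inert).
Summing: n_T = 4.31 − 0.5X.
Kp = p_M / (p_D^2) with p_i = (n_i/n_T)·P.
At X = 0.773: the mole-fraction product g(X) = Π y_i^ν_i = 29.43. Since Kp = g(X)·P^{-1}, P = (g/Kp)^(1/1) = (29.43/0.0504)^(1/1) = 584 kPa.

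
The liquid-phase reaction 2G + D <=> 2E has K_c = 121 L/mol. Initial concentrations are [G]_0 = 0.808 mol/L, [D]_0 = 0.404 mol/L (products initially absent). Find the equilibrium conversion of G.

X = 0.770

Let X = conversion of G; extent ξ = 0.808X/2 mol/L.
Concentrations: [G] = 0.808 − 0.808X; [D] = 0.404 − 0.404X; [E] = 0.808X.
K_c = [E]^2 / ([G]^2 [D]).
Equating to 121 L/mol: the physical root is X = 0.770.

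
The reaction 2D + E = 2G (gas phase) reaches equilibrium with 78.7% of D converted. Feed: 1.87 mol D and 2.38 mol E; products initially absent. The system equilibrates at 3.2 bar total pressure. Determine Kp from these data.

Let X = conversion of D (basis 1.87 mol D); extent of reaction ξ = 0.935X.
Mole table: n_D = 1.87 − 1.87X; n_E = 2.38 − 0.935X; n_G = 1.87X.
Total moles n_T = 4.25 − 0.935X.
At X = 0.787: n_D = 0.398, n_E = 1.64, n_G = 1.47, n_T = 3.51.
p_i = (n_i/n_T)·P. Kp = p_G^2 / (p_D^2 p_E) = 9.12 bar^-1.

Kp = 9.12 bar^-1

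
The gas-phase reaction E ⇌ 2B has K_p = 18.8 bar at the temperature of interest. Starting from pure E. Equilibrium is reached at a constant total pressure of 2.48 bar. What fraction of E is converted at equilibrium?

Let X = conversion of E (basis 1 mol E); extent of reaction ξ = X.
Mole table: n_E = 1 − X; n_B = 2X.
n_T = Σnᵢ = 1 + X.
With p_i = (n_i/n_T)P, K_p = p_B^2 / (p_E).
Substituting and setting equal to 18.8 bar gives a polynomial in X; the root in (0,1) is X = 0.809.

X = 0.809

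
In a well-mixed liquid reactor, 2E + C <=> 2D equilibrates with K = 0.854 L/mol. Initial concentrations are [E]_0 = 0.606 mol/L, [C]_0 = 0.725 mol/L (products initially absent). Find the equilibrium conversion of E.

X = 0.417

Let X = conversion of E; extent ξ = 0.606X/2 mol/L.
Concentrations: [E] = 0.606 − 0.606X; [C] = 0.725 − 0.303X; [D] = 0.606X.
K = [D]^2 / ([E]^2 [C]).
Equating to 0.854 L/mol: the physical root is X = 0.417.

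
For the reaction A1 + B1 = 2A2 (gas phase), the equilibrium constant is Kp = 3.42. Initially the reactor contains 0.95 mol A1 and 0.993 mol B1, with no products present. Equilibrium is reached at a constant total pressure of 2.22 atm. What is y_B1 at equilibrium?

Basis: 0.95 mol A1 initially; let X = conversion of A1. Extent ξ = 0.95X.
Moles: n_A1 = 0.95 − 0.95X; n_B1 = 0.993 − 0.95X; n_A2 = 1.9X.
Total moles n_T = 1.94 (Δν = 0, constant).
With p_i = (n_i/n_T)P, Kp = p_A2^2 / (p_A1 p_B1).
Equating to 3.42 and solving on 0 < X < 1: X = 0.491.
Then n_B1 = 0.526, n_T = 1.94, so y_B1 = 0.271.

y_B1 = 0.271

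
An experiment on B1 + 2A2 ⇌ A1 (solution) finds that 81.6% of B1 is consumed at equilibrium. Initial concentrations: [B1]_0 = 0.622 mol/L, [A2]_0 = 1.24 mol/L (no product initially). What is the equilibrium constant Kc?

Kc = 87.7 (mol/L)^-2

Let X = conversion of B1.
Concentrations: [B1] = 0.622 − 0.622X; [A2] = 1.24 − 1.24X; [A1] = 0.622X.
At X = 0.816: [B1] = 0.114, [A2] = 0.225, [A1] = 0.508.
Kc = [A1] / ([B1] [A2]^2) = 87.7 (mol/L)^-2.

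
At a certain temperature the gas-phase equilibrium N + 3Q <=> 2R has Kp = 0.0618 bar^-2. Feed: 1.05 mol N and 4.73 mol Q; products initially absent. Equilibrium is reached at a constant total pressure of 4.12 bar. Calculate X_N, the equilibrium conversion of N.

X = 0.456

Let X = conversion of N (basis 1.05 mol N); extent of reaction ξ = 1.05X.
Moles: n_N = 1.05 − 1.05X; n_Q = 4.73 − 3.15X; n_R = 2.1X.
Summing: n_T = 5.78 − 2.1X.
Mole fractions y_i = n_i/n_T; Kp = p_R^2 / (p_N p_Q^3) with p_i = y_i·P.
Substituting and setting equal to 0.0618 bar^-2 gives a polynomial in X; the root in (0,1) is X = 0.456.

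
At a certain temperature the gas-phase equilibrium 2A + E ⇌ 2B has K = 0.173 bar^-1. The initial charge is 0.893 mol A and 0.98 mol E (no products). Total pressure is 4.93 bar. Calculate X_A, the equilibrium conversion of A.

X = 0.389

Let X = conversion of A (basis 0.893 mol A); extent of reaction ξ = 0.447X.
Moles: n_A = 0.893 − 0.893X; n_E = 0.98 − 0.447X; n_B = 0.893X.
n_T = Σnᵢ = 1.87 − 0.447X.
Mole fractions y_i = n_i/n_T; K = p_B^2 / (p_A^2 p_E) with p_i = y_i·P.
Equating to 0.173 bar^-1 and solving on 0 < X < 1: X = 0.389.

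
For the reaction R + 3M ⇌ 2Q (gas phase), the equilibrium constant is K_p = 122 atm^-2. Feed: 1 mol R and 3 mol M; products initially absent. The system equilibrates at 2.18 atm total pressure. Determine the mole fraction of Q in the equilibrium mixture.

y_Q = 0.701

Basis: 1 mol R initially; let X = conversion of R. Extent ξ = X.
Mole table: n_R = 1 − X; n_M = 3 − 3X; n_Q = 2X.
Summing: n_T = 4 − 2X.
With p_i = (n_i/n_T)P, K_p = p_Q^2 / (p_R p_M^3).
This yields a degree-4 equation in X; solving on (0,1), X = 0.824.
Then n_Q = 1.65, n_T = 2.35, so y_Q = 0.701.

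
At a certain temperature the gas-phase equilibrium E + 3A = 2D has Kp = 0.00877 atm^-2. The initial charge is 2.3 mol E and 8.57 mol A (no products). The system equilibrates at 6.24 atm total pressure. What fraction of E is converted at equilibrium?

X = 0.288

Basis: 2.3 mol E initially; let X = conversion of E. Extent ξ = 2.3X.
Mole table: n_E = 2.3 − 2.3X; n_A = 8.57 − 6.9X; n_D = 4.6X.
n_T = Σnᵢ = 10.9 − 4.6X.
With p_i = (n_i/n_T)P, Kp = p_D^2 / (p_E p_A^3).
Setting this equal to 0.00877 atm^-2 and taking the physical root (0 < X < 1) gives X = 0.288.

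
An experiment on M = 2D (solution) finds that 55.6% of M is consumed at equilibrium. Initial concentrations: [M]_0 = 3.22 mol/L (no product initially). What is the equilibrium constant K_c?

K_c = 8.97 mol/L

Let X = conversion of M.
Concentrations: [M] = 3.22 − 3.22X; [D] = 6.44X.
At X = 0.556: [M] = 1.43, [D] = 3.58.
K_c = [D]^2 / ([M]) = 8.97 mol/L.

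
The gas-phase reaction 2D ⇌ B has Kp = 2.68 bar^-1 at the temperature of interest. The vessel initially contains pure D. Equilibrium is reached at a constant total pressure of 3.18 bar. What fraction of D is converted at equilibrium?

X = 0.831

Basis: 1 mol D initially; let X = conversion of D. Extent ξ = 0.5X.
At extent ξ: n_D = 1 − X; n_B = 0.5X.
n_T = Σnᵢ = 1 − 0.5X.
y_i = n_i/n_T, p_i = y_i·P. Kp = p_B / (p_D^2).
This yields a degree-2 equation in X; solving on (0,1), X = 0.831.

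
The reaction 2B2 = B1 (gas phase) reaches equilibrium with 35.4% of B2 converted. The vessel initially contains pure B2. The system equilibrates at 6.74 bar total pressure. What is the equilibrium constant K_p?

Take 1 mol B2 as basis and let X be its fractional conversion, so ξ = 0.5X.
Species balance: n_B2 = 1 − X; n_B1 = 0.5X.
Summing: n_T = 1 − 0.5X.
At X = 0.354: n_B2 = 0.646, n_B1 = 0.177, n_T = 0.823.
p_i = (n_i/n_T)·P. K_p = p_B1 / (p_B2^2) = 0.0518 bar^-1.

K_p = 0.0518 bar^-1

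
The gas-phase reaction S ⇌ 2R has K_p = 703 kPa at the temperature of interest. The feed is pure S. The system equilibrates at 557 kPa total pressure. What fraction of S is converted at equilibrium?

X = 0.490

Let X = conversion of S (basis 1 mol S); extent of reaction ξ = X.
Moles: n_S = 1 − X; n_R = 2X.
Total moles n_T = 1 + X.
y_i = n_i/n_T, p_i = y_i·P. K_p = p_R^2 / (p_S).
Equating to 703 kPa and solving on 0 < X < 1: X = 0.490.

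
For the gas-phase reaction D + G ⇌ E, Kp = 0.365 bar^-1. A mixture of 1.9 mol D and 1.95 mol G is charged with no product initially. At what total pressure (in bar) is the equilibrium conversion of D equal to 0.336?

P = 3.39 bar

Take 1.9 mol D as basis and let X be its fractional conversion, so ξ = 1.9X.
Moles: n_D = 1.9 − 1.9X; n_G = 1.95 − 1.9X; n_E = 1.9X.
Summing: n_T = 3.85 − 1.9X.
Kp = p_E / (p_D p_G) with p_i = (n_i/n_T)·P.
At X = 0.336: the mole-fraction product g(X) = Π y_i^ν_i = 1.239. Since Kp = g(X)·P^{-1}, P = (g/Kp)^(1/1) = (1.239/0.365)^(1/1) = 3.39 bar.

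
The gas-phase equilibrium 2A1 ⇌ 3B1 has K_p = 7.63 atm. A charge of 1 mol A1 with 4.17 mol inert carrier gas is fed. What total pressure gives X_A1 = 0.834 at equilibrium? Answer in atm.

P = 0.6 atm

Let X = conversion of A1 (basis 1 mol A1); extent of reaction ξ = 0.5X.
Moles: n_A1 = 1 − X; n_B1 = 1.5X; n_I = 4.17 (inert).
Total moles n_T = 5.17 + 0.5X.
K_p = p_B1^3 / (p_A1^2) with p_i = (n_i/n_T)·P.
At X = 0.834: the mole-fraction product g(X) = Π y_i^ν_i = 12.72. Since K_p = g(X)·P^{1}, P = (K_p/g)^(1/1) = (7.63/12.72)^(1/1) = 0.6 atm.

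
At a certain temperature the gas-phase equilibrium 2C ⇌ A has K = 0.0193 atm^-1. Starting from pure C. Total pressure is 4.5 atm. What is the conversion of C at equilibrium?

X = 0.139

Let X = conversion of C (basis 1 mol C); extent of reaction ξ = 0.5X.
Species balance: n_C = 1 − X; n_A = 0.5X.
n_T = Σnᵢ = 1 − 0.5X.
Mole fractions y_i = n_i/n_T; K = p_A / (p_C^2) with p_i = y_i·P.
Substituting and setting equal to 0.0193 atm^-1 gives a polynomial in X; the root in (0,1) is X = 0.139.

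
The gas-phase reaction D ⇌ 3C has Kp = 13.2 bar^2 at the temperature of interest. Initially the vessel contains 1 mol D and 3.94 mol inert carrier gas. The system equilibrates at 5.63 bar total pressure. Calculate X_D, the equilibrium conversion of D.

Basis: 1 mol D initially; let X = conversion of D. Extent ξ = X.
At extent ξ: n_D = 1 − X; n_C = 3X; n_I = 3.94 (inert).
Total moles n_T = 4.94 + 2X.
With p_i = (n_i/n_T)P, Kp = p_C^3 / (p_D).
Substituting and setting equal to 13.2 bar^2 gives a polynomial in X; the root in (0,1) is X = 0.611.

X = 0.611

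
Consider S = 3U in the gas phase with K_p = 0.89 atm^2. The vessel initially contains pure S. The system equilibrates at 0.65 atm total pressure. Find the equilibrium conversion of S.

X = 0.538

Take 1 mol S as basis and let X be its fractional conversion, so ξ = X.
Moles: n_S = 1 − X; n_U = 3X.
n_T = Σnᵢ = 1 + 2X.
With p_i = (n_i/n_T)P, K_p = p_U^3 / (p_S).
This yields a degree-3 equation in X; solving on (0,1), X = 0.538.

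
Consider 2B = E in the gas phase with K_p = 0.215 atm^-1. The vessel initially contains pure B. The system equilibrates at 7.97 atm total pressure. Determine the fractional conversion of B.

Basis: 1 mol B initially; let X = conversion of B. Extent ξ = 0.5X.
Mole table: n_B = 1 − X; n_E = 0.5X.
n_T = Σnᵢ = 1 − 0.5X.
y_i = n_i/n_T, p_i = y_i·P. K_p = p_E / (p_B^2).
This yields a degree-2 equation in X; solving on (0,1), X = 0.643.

X = 0.643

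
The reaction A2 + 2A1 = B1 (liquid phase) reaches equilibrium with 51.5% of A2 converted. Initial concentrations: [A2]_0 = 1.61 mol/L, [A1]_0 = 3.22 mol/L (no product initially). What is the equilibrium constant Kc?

Kc = 0.435 (mol/L)^-2

Let X = conversion of A2.
Concentrations: [A2] = 1.61 − 1.61X; [A1] = 3.22 − 3.22X; [B1] = 1.61X.
At X = 0.515: [A2] = 0.781, [A1] = 1.56, [B1] = 0.829.
Kc = [B1] / ([A2] [A1]^2) = 0.435 (mol/L)^-2.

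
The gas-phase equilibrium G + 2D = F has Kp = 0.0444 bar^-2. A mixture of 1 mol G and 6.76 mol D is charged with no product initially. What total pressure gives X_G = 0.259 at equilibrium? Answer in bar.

Basis: 1 mol G initially; let X = conversion of G. Extent ξ = X.
Mole table: n_G = 1 − X; n_D = 6.76 − 2X; n_F = X.
Total moles n_T = 7.76 − 2X.
Kp = p_F / (p_G p_D^2) with p_i = (n_i/n_T)·P.
At X = 0.259: the mole-fraction product g(X) = Π y_i^ν_i = 0.4705. Since Kp = g(X)·P^{-2}, P = (g/Kp)^(1/2) = (0.4705/0.0444)^(1/2) = 3.26 bar.

P = 3.26 bar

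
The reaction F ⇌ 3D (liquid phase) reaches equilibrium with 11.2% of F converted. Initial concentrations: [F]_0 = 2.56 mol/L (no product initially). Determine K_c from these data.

K_c = 0.28 (mol/L)^2

Let X = conversion of F.
Concentrations: [F] = 2.56 − 2.56X; [D] = 7.68X.
At X = 0.112: [F] = 2.27, [D] = 0.86.
K_c = [D]^3 / ([F]) = 0.28 (mol/L)^2.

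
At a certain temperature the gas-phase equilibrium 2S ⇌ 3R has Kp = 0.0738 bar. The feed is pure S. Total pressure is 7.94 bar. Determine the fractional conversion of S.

X = 0.130

Take 1 mol S as basis and let X be its fractional conversion, so ξ = 0.5X.
Moles: n_S = 1 − X; n_R = 1.5X.
n_T = Σnᵢ = 1 + 0.5X.
Mole fractions y_i = n_i/n_T; Kp = p_R^3 / (p_S^2) with p_i = y_i·P.
Setting this equal to 0.0738 bar and taking the physical root (0 < X < 1) gives X = 0.130.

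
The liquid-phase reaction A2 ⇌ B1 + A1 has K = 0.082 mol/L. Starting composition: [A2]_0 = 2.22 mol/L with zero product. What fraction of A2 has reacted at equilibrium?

X = 0.175

Let X = conversion of A2; extent ξ = 2.22·X mol/L.
Concentrations: [A2] = 2.22 − 2.22X; [B1] = 2.22X; [A1] = 2.22X.
K = [B1] [A1] / ([A2]).
This equals 0.082 at X = 0.175 (the root in 0 < X < 1).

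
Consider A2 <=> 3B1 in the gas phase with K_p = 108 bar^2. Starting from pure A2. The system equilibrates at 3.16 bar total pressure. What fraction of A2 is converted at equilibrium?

Let X = conversion of A2 (basis 1 mol A2); extent of reaction ξ = X.
At extent ξ: n_A2 = 1 − X; n_B1 = 3X.
n_T = Σnᵢ = 1 + 2X.
y_i = n_i/n_T, p_i = y_i·P. K_p = p_B1^3 / (p_A2).
Setting this equal to 108 bar^2 and taking the physical root (0 < X < 1) gives X = 0.808.

X = 0.808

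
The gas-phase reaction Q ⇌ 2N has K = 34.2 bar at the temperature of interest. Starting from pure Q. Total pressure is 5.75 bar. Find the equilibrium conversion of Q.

X = 0.773

Take 1 mol Q as basis and let X be its fractional conversion, so ξ = X.
Mole table: n_Q = 1 − X; n_N = 2X.
Total moles n_T = 1 + X.
y_i = n_i/n_T, p_i = y_i·P. K = p_N^2 / (p_Q).
This yields a degree-2 equation in X; solving on (0,1), X = 0.773.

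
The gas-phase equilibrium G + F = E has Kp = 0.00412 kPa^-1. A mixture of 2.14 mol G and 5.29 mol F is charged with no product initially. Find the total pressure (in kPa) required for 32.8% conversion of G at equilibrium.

Take 2.14 mol G as basis and let X be its fractional conversion, so ξ = 2.14X.
Mole table: n_G = 2.14 − 2.14X; n_F = 5.29 − 2.14X; n_E = 2.14X.
Summing: n_T = 7.43 − 2.14X.
Kp = p_E / (p_G p_F) with p_i = (n_i/n_T)·P.
At X = 0.328: the mole-fraction product g(X) = Π y_i^ν_i = 0.7158. Since Kp = g(X)·P^{-1}, P = (g/Kp)^(1/1) = (0.7158/0.00412)^(1/1) = 174 kPa.

P = 174 kPa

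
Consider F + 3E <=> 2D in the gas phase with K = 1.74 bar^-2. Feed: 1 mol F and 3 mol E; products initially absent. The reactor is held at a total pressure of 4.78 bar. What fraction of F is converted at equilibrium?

Let X = conversion of F (basis 1 mol F); extent of reaction ξ = X.
Mole table: n_F = 1 − X; n_E = 3 − 3X; n_D = 2X.
Total moles n_T = 4 − 2X.
With p_i = (n_i/n_T)P, K = p_D^2 / (p_F p_E^3).
This yields a degree-4 equation in X; solving on (0,1), X = 0.670.

X = 0.670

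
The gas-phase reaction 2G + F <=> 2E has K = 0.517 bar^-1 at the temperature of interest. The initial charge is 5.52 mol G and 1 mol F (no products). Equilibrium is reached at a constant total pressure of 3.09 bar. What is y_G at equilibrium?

Basis: 1 mol F initially; let X = conversion of F. Extent ξ = X.
Moles: n_G = 5.52 − 2X; n_F = 1 − X; n_E = 2X.
Total moles n_T = 6.52 − X.
Mole fractions y_i = n_i/n_T; K = p_E^2 / (p_G^2 p_F) with p_i = y_i·P.
Substituting and setting equal to 0.517 bar^-1 gives a polynomial in X; the root in (0,1) is X = 0.651.
Then n_G = 4.22, n_T = 5.87, so y_G = 0.719.

y_G = 0.719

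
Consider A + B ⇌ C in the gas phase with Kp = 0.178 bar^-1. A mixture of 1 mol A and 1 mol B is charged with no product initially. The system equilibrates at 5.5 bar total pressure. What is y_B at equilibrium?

y_B = 0.415

Take 1 mol A as basis and let X be its fractional conversion, so ξ = X.
Species balance: n_A = 1 − X; n_B = 1 − X; n_C = X.
Total moles n_T = 2 − X.
Mole fractions y_i = n_i/n_T; Kp = p_C / (p_A p_B) with p_i = y_i·P.
Equating to 0.178 bar^-1 and solving on 0 < X < 1: X = 0.289.
Then n_B = 0.711, n_T = 1.71, so y_B = 0.415.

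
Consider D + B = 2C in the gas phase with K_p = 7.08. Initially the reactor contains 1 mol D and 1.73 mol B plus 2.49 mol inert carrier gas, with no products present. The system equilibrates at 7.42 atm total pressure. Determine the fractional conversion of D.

X = 0.715

Basis: 1 mol D initially; let X = conversion of D. Extent ξ = X.
Moles: n_D = 1 − X; n_B = 1.73 − X; n_C = 2X; n_I = 2.49 (inert).
Total moles n_T = 5.22 (Δν = 0, constant).
With p_i = (n_i/n_T)P, K_p = p_C^2 / (p_D p_B).
Substituting and setting equal to 7.08 gives a polynomial in X; the root in (0,1) is X = 0.715.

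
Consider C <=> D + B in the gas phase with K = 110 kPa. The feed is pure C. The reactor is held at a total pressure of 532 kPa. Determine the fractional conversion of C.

Let X = conversion of C (basis 1 mol C); extent of reaction ξ = X.
Moles: n_C = 1 − X; n_D = X; n_B = X.
n_T = Σnᵢ = 1 + X.
y_i = n_i/n_T, p_i = y_i·P. K = p_D p_B / (p_C).
Substituting and setting equal to 110 kPa gives a polynomial in X; the root in (0,1) is X = 0.414.

X = 0.414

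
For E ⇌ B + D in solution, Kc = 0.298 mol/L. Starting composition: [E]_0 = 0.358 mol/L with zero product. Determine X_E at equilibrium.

Let X = conversion of E; extent ξ = 0.358·X mol/L.
Concentrations: [E] = 0.358 − 0.358X; [B] = 0.358X; [D] = 0.358X.
Kc = [B] [D] / ([E]).
Solving Kc = 0.298 for X ∈ (0,1): X = 0.587.

X = 0.587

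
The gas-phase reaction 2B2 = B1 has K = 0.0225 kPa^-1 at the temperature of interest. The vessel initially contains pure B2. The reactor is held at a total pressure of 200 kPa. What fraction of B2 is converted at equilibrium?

Basis: 1 mol B2 initially; let X = conversion of B2. Extent ξ = 0.5X.
Mole table: n_B2 = 1 − X; n_B1 = 0.5X.
Summing: n_T = 1 − 0.5X.
y_i = n_i/n_T, p_i = y_i·P. K = p_B1 / (p_B2^2).
Equating to 0.0225 kPa^-1 and solving on 0 < X < 1: X = 0.771.

X = 0.771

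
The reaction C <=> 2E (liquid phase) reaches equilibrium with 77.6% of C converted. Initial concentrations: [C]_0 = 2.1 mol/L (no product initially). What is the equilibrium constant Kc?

Kc = 22.6 mol/L

Let X = conversion of C.
Concentrations: [C] = 2.1 − 2.1X; [E] = 4.2X.
At X = 0.776: [C] = 0.47, [E] = 3.26.
Kc = [E]^2 / ([C]) = 22.6 mol/L.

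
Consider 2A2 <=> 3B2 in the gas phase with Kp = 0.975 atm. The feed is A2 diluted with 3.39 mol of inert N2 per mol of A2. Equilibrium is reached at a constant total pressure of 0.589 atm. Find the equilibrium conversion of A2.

X = 0.653

Let X = conversion of A2 (basis 1 mol A2); extent of reaction ξ = 0.5X.
Mole table: n_A2 = 1 − X; n_B2 = 1.5X; n_I = 3.39 (inert).
Summing: n_T = 4.39 + 0.5X.
y_i = n_i/n_T, p_i = y_i·P. Kp = p_B2^3 / (p_A2^2).
Substituting and setting equal to 0.975 atm gives a polynomial in X; the root in (0,1) is X = 0.653.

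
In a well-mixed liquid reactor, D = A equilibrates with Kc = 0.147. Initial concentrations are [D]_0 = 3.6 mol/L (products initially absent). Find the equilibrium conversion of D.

X = 0.128

Let X = conversion of D; extent ξ = 3.6·X mol/L.
Concentrations: [D] = 3.6 − 3.6X; [A] = 3.6X.
Kc = [A] / ([D]).
Solving Kc = 0.147 for X ∈ (0,1): X = 0.128.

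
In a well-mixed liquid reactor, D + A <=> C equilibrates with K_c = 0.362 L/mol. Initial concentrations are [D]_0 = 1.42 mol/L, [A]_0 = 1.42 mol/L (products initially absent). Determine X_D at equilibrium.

Let X = conversion of D; extent ξ = 1.42·X mol/L.
Concentrations: [D] = 1.42 − 1.42X; [A] = 1.42 − 1.42X; [C] = 1.42X.
K_c = [C] / ([D] [A]).
Solving K_c = 0.362 for X ∈ (0,1): X = 0.272.

X = 0.272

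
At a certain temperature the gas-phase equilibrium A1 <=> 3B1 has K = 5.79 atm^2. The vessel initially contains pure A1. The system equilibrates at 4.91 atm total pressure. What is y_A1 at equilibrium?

Basis: 1 mol A1 initially; let X = conversion of A1. Extent ξ = X.
Moles: n_A1 = 1 − X; n_B1 = 3X.
Summing: n_T = 1 + 2X.
Mole fractions y_i = n_i/n_T; K = p_B1^3 / (p_A1) with p_i = y_i·P.
This yields a degree-3 equation in X; solving on (0,1), X = 0.246.
Then n_A1 = 0.754, n_T = 1.49, so y_A1 = 0.505.

y_A1 = 0.505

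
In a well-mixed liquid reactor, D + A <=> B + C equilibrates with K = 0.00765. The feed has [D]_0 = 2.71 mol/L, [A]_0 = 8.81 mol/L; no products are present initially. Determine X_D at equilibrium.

Let X = conversion of D; extent ξ = 2.71·X mol/L.
Concentrations: [D] = 2.71 − 2.71X; [A] = 8.81 − 2.71X; [B] = 2.71X; [C] = 2.71X.
K = [B] [C] / ([D] [A]).
Setting equal to 0.00765 and solving for X on (0,1) gives X = 0.143.

X = 0.143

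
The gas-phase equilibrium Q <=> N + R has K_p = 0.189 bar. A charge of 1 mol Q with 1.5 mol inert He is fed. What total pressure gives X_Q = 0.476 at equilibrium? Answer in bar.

P = 1.3 bar

Let X = conversion of Q (basis 1 mol Q); extent of reaction ξ = X.
Species balance: n_Q = 1 − X; n_N = X; n_R = X; n_I = 1.5 (inert).
Total moles n_T = 2.5 + X.
K_p = p_N p_R / (p_Q) with p_i = (n_i/n_T)·P.
At X = 0.476: the mole-fraction product g(X) = Π y_i^ν_i = 0.1453. Since K_p = g(X)·P^{1}, P = (K_p/g)^(1/1) = (0.189/0.1453)^(1/1) = 1.3 bar.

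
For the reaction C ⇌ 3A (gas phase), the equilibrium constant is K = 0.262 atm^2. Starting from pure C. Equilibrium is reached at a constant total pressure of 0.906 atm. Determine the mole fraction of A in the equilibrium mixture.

Take 1 mol C as basis and let X be its fractional conversion, so ξ = X.
Mole table: n_C = 1 − X; n_A = 3X.
Summing: n_T = 1 + 2X.
With p_i = (n_i/n_T)P, K = p_A^3 / (p_C).
Setting this equal to 0.262 atm^2 and taking the physical root (0 < X < 1) gives X = 0.274.
Then n_A = 0.822, n_T = 1.55, so y_A = 0.531.

y_A = 0.531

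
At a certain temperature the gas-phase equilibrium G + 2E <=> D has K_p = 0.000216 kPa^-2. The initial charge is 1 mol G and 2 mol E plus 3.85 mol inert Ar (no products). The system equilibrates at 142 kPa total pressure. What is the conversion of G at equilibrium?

X = 0.209

Let X = conversion of G (basis 1 mol G); extent of reaction ξ = X.
Moles: n_G = 1 − X; n_E = 2 − 2X; n_D = X; n_I = 3.85 (inert).
Total moles n_T = 6.85 − 2X.
With p_i = (n_i/n_T)P, K_p = p_D / (p_G p_E^2).
Substituting and setting equal to 0.000216 kPa^-2 gives a polynomial in X; the root in (0,1) is X = 0.209.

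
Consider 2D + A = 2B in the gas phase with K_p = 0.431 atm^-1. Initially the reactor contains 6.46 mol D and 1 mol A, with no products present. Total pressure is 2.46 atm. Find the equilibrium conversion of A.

Let X = conversion of A (basis 1 mol A); extent of reaction ξ = X.
Mole table: n_D = 6.46 − 2X; n_A = 1 − X; n_B = 2X.
Summing: n_T = 7.46 − X.
Mole fractions y_i = n_i/n_T; K_p = p_B^2 / (p_D^2 p_A) with p_i = y_i·P.
Setting this equal to 0.431 atm^-1 and taking the physical root (0 < X < 1) gives X = 0.627.

X = 0.627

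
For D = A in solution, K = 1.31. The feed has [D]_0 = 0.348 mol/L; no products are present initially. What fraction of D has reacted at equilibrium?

X = 0.567

Let X = conversion of D; extent ξ = 0.348·X mol/L.
Concentrations: [D] = 0.348 − 0.348X; [A] = 0.348X.
K = [A] / ([D]).
Setting equal to 1.31 and solving for X on (0,1) gives X = 0.567.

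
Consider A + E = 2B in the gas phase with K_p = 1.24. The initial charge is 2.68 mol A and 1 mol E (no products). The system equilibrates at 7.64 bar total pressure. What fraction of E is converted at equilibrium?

Let X = conversion of E (basis 1 mol E); extent of reaction ξ = X.
Mole table: n_A = 2.68 − X; n_E = 1 − X; n_B = 2X.
Total moles n_T = 3.68 (Δν = 0, constant).
y_i = n_i/n_T, p_i = y_i·P. K_p = p_B^2 / (p_A p_E).
Setting this equal to 1.24 and taking the physical root (0 < X < 1) gives X = 0.547.

X = 0.547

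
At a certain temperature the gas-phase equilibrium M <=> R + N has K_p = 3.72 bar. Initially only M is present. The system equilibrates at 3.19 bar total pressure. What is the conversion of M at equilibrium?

X = 0.734

Basis: 1 mol M initially; let X = conversion of M. Extent ξ = X.
Mole table: n_M = 1 − X; n_R = X; n_N = X.
Summing: n_T = 1 + X.
y_i = n_i/n_T, p_i = y_i·P. K_p = p_R p_N / (p_M).
Equating to 3.72 bar and solving on 0 < X < 1: X = 0.734.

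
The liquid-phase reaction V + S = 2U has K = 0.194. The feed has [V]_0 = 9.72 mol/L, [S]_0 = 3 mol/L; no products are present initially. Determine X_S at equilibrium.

Let X = conversion of S; extent ξ = 3·X mol/L.
Concentrations: [V] = 9.72 − 3X; [S] = 3 − 3X; [U] = 6X.
K = [U]^2 / ([V] [S]).
Solving K = 0.194 for X ∈ (0,1): X = 0.312.

X = 0.312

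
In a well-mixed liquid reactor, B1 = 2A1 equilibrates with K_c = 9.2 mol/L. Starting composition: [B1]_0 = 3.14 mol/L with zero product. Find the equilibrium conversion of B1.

X = 0.565

Let X = conversion of B1; extent ξ = 3.14·X mol/L.
Concentrations: [B1] = 3.14 − 3.14X; [A1] = 6.28X.
K_c = [A1]^2 / ([B1]).
Setting equal to 9.2 and solving for X on (0,1) gives X = 0.565.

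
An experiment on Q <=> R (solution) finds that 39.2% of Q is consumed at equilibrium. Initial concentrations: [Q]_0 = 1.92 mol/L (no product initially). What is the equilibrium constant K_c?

Let X = conversion of Q.
Concentrations: [Q] = 1.92 − 1.92X; [R] = 1.92X.
At X = 0.392: [Q] = 1.17, [R] = 0.753.
K_c = [R] / ([Q]) = 0.645.

K_c = 0.645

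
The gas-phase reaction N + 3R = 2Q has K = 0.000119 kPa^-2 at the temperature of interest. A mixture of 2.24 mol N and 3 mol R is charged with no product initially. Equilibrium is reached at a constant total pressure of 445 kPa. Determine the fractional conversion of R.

X = 0.693

Basis: 3 mol R initially; let X = conversion of R. Extent ξ = X.
Mole table: n_N = 2.24 − X; n_R = 3 − 3X; n_Q = 2X.
n_T = Σnᵢ = 5.24 − 2X.
With p_i = (n_i/n_T)P, K = p_Q^2 / (p_N p_R^3).
Setting this equal to 0.000119 kPa^-2 and taking the physical root (0 < X < 1) gives X = 0.693.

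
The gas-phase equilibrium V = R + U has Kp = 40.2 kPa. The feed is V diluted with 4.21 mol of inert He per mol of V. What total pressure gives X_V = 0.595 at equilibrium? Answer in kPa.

P = 267 kPa

Let X = conversion of V (basis 1 mol V); extent of reaction ξ = X.
At extent ξ: n_V = 1 − X; n_R = X; n_U = X; n_I = 4.21 (inert).
Summing: n_T = 5.21 + X.
Kp = p_R p_U / (p_V) with p_i = (n_i/n_T)·P.
At X = 0.595: the mole-fraction product g(X) = Π y_i^ν_i = 0.1506. Since Kp = g(X)·P^{1}, P = (Kp/g)^(1/1) = (40.2/0.1506)^(1/1) = 267 kPa.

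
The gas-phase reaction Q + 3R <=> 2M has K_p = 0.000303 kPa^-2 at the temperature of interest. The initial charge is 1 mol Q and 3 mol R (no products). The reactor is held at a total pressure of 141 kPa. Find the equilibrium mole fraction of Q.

y_Q = 0.164

Let X = conversion of Q (basis 1 mol Q); extent of reaction ξ = X.
Mole table: n_Q = 1 − X; n_R = 3 − 3X; n_M = 2X.
Summing: n_T = 4 − 2X.
y_i = n_i/n_T, p_i = y_i·P. K_p = p_M^2 / (p_Q p_R^3).
Setting this equal to 0.000303 kPa^-2 and taking the physical root (0 < X < 1) gives X = 0.511.
Then n_Q = 0.489, n_T = 2.98, so y_Q = 0.164.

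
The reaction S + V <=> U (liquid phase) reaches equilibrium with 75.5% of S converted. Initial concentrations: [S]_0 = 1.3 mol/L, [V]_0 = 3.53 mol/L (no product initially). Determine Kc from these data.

Kc = 1.21 L/mol

Let X = conversion of S.
Concentrations: [S] = 1.3 − 1.3X; [V] = 3.53 − 1.3X; [U] = 1.3X.
At X = 0.755: [S] = 0.319, [V] = 2.55, [U] = 0.982.
Kc = [U] / ([S] [V]) = 1.21 L/mol.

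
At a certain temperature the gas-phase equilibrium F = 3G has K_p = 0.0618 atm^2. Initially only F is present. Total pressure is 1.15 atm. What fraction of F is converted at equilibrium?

X = 0.134

Basis: 1 mol F initially; let X = conversion of F. Extent ξ = X.
Moles: n_F = 1 − X; n_G = 3X.
Total moles n_T = 1 + 2X.
y_i = n_i/n_T, p_i = y_i·P. K_p = p_G^3 / (p_F).
Substituting and setting equal to 0.0618 atm^2 gives a polynomial in X; the root in (0,1) is X = 0.134.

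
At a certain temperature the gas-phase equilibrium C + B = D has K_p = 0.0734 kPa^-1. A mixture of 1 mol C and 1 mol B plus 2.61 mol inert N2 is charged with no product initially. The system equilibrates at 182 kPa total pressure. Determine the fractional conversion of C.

X = 0.581

Basis: 1 mol C initially; let X = conversion of C. Extent ξ = X.
Moles: n_C = 1 − X; n_B = 1 − X; n_D = X; n_I = 2.61 (inert).
Total moles n_T = 4.61 − X.
With p_i = (n_i/n_T)P, K_p = p_D / (p_C p_B).
Equating to 0.0734 kPa^-1 and solving on 0 < X < 1: X = 0.581.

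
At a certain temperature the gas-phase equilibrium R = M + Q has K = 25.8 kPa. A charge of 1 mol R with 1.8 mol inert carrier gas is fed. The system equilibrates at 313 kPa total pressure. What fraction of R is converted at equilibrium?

X = 0.398

Basis: 1 mol R initially; let X = conversion of R. Extent ξ = X.
At extent ξ: n_R = 1 − X; n_M = X; n_Q = X; n_I = 1.8 (inert).
n_T = Σnᵢ = 2.8 + X.
With p_i = (n_i/n_T)P, K = p_M p_Q / (p_R).
This yields a degree-2 equation in X; solving on (0,1), X = 0.398.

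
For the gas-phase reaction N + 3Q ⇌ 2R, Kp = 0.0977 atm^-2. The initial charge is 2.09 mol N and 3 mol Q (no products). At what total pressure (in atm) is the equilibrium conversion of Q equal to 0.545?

P = 7.04 atm

Take 3 mol Q as basis and let X be its fractional conversion, so ξ = X.
Mole table: n_N = 2.09 − X; n_Q = 3 − 3X; n_R = 2X.
Total moles n_T = 5.09 − 2X.
Kp = p_R^2 / (p_N p_Q^3) with p_i = (n_i/n_T)·P.
At X = 0.545: the mole-fraction product g(X) = Π y_i^ν_i = 4.838. Since Kp = g(X)·P^{-2}, P = (g/Kp)^(1/2) = (4.838/0.0977)^(1/2) = 7.04 atm.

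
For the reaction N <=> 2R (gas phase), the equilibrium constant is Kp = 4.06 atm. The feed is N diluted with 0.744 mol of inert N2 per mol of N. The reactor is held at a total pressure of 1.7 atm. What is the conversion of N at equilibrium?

X = 0.680

Take 1 mol N as basis and let X be its fractional conversion, so ξ = X.
Species balance: n_N = 1 − X; n_R = 2X; n_I = 0.744 (inert).
Total moles n_T = 1.74 + X.
Mole fractions y_i = n_i/n_T; Kp = p_R^2 / (p_N) with p_i = y_i·P.
Substituting and setting equal to 4.06 atm gives a polynomial in X; the root in (0,1) is X = 0.680.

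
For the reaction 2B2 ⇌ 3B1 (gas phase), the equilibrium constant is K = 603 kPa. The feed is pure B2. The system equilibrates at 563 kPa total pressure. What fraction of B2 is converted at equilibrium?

X = 0.476

Take 1 mol B2 as basis and let X be its fractional conversion, so ξ = 0.5X.
At extent ξ: n_B2 = 1 − X; n_B1 = 1.5X.
n_T = Σnᵢ = 1 + 0.5X.
With p_i = (n_i/n_T)P, K = p_B1^3 / (p_B2^2).
Setting this equal to 603 kPa and taking the physical root (0 < X < 1) gives X = 0.476.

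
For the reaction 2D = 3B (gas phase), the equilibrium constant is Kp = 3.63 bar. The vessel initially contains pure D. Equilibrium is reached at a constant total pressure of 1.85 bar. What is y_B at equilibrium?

Take 1 mol D as basis and let X be its fractional conversion, so ξ = 0.5X.
Species balance: n_D = 1 − X; n_B = 1.5X.
Summing: n_T = 1 + 0.5X.
Mole fractions y_i = n_i/n_T; Kp = p_B^3 / (p_D^2) with p_i = y_i·P.
This yields a degree-3 equation in X; solving on (0,1), X = 0.539.
Then n_B = 0.809, n_T = 1.27, so y_B = 0.637.

y_B = 0.637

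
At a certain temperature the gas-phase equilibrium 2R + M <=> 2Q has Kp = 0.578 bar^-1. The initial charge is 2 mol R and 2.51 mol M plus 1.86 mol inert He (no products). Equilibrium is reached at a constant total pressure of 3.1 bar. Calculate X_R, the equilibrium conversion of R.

Basis: 2 mol R initially; let X = conversion of R. Extent ξ = X.
At extent ξ: n_R = 2 − 2X; n_M = 2.51 − X; n_Q = 2X; n_I = 1.86 (inert).
Summing: n_T = 6.37 − X.
y_i = n_i/n_T, p_i = y_i·P. Kp = p_Q^2 / (p_R^2 p_M).
Substituting and setting equal to 0.578 bar^-1 gives a polynomial in X; the root in (0,1) is X = 0.442.

X = 0.442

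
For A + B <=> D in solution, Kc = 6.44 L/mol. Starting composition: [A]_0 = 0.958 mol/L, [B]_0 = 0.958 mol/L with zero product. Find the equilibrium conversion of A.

Let X = conversion of A; extent ξ = 0.958·X mol/L.
Concentrations: [A] = 0.958 − 0.958X; [B] = 0.958 − 0.958X; [D] = 0.958X.
Kc = [D] / ([A] [B]).
This equals 6.44 at X = 0.670 (the root in 0 < X < 1).

X = 0.670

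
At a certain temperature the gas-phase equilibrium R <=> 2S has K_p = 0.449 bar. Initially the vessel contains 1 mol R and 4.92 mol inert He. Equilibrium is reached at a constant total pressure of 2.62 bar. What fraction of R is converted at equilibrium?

Basis: 1 mol R initially; let X = conversion of R. Extent ξ = X.
At extent ξ: n_R = 1 − X; n_S = 2X; n_I = 4.92 (inert).
Total moles n_T = 5.92 + X.
Mole fractions y_i = n_i/n_T; K_p = p_S^2 / (p_R) with p_i = y_i·P.
This yields a degree-2 equation in X; solving on (0,1), X = 0.402.

X = 0.402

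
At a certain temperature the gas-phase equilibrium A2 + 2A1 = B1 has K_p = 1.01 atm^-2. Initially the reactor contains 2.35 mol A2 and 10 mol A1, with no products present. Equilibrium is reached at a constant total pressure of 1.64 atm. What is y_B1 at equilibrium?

Take 2.35 mol A2 as basis and let X be its fractional conversion, so ξ = 2.35X.
Species balance: n_A2 = 2.35 − 2.35X; n_A1 = 10 − 4.7X; n_B1 = 2.35X.
Summing: n_T = 12.3 − 4.7X.
Mole fractions y_i = n_i/n_T; K_p = p_B1 / (p_A2 p_A1^2) with p_i = y_i·P.
Substituting and setting equal to 1.01 atm^-2 gives a polynomial in X; the root in (0,1) is X = 0.606.
Then n_B1 = 1.42, n_T = 9.5, so y_B1 = 0.150.

y_B1 = 0.150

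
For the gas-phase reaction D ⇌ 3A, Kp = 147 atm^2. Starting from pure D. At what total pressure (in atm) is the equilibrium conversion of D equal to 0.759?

Let X = conversion of D (basis 1 mol D); extent of reaction ξ = X.
At extent ξ: n_D = 1 − X; n_A = 3X.
n_T = Σnᵢ = 1 + 2X.
Kp = p_A^3 / (p_D) with p_i = (n_i/n_T)·P.
At X = 0.759: the mole-fraction product g(X) = Π y_i^ν_i = 7.726. Since Kp = g(X)·P^{2}, P = (Kp/g)^(1/2) = (147/7.726)^(1/2) = 4.36 atm.

P = 4.36 atm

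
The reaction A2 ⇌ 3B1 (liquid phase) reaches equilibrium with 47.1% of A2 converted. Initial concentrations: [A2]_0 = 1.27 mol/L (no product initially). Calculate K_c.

Let X = conversion of A2.
Concentrations: [A2] = 1.27 − 1.27X; [B1] = 3.81X.
At X = 0.471: [A2] = 0.672, [B1] = 1.79.
K_c = [B1]^3 / ([A2]) = 8.6 (mol/L)^2.

K_c = 8.6 (mol/L)^2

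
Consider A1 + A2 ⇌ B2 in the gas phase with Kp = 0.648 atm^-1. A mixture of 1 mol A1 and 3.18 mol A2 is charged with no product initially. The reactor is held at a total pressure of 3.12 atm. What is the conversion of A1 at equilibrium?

X = 0.593

Take 1 mol A1 as basis and let X be its fractional conversion, so ξ = X.
Mole table: n_A1 = 1 − X; n_A2 = 3.18 − X; n_B2 = X.
Summing: n_T = 4.18 − X.
y_i = n_i/n_T, p_i = y_i·P. Kp = p_B2 / (p_A1 p_A2).
Substituting and setting equal to 0.648 atm^-1 gives a polynomial in X; the root in (0,1) is X = 0.593.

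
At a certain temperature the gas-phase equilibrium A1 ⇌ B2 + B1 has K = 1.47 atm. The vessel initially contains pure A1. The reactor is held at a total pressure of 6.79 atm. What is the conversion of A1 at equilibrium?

Basis: 1 mol A1 initially; let X = conversion of A1. Extent ξ = X.
Moles: n_A1 = 1 − X; n_B2 = X; n_B1 = X.
Summing: n_T = 1 + X.
Mole fractions y_i = n_i/n_T; K = p_B2 p_B1 / (p_A1) with p_i = y_i·P.
Equating to 1.47 atm and solving on 0 < X < 1: X = 0.422.

X = 0.422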